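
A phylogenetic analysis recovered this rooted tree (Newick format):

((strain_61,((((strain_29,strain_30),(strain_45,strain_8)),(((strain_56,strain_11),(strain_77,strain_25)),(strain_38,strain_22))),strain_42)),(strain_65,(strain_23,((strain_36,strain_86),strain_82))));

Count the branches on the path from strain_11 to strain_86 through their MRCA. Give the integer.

12

The MRCA of strain_11 and strain_86 is the root of the tree.
From strain_11 up to that node: 7 branches. From strain_86 up to the same node: 5 branches. Total: 7 + 5 = 12.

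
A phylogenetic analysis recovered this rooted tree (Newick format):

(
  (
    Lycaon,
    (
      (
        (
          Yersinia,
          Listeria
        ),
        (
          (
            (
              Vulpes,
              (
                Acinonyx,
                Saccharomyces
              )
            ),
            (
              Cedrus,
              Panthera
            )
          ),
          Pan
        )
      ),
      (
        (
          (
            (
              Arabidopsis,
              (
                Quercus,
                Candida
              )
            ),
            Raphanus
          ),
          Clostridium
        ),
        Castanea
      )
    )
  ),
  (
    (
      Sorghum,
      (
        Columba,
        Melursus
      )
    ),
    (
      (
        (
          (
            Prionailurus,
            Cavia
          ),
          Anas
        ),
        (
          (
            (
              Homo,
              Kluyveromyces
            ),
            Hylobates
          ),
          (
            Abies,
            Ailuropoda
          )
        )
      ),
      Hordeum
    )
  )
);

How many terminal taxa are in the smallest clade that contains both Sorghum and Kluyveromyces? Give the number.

12

The MRCA of Sorghum and Kluyveromyces is the node subtending ((Sorghum,(Columba,Melursus)),((((Prionailurus,Cavia),Anas),(((Homo,Kluyveromyces),Hylobates),(Abies,Ailuropoda))),Hordeum)).
That clade contains 12 terminal taxa: Abies, Ailuropoda, Anas, Cavia, Columba, Homo, Hordeum, Hylobates, Kluyveromyces, Melursus, Prionailurus, Sorghum.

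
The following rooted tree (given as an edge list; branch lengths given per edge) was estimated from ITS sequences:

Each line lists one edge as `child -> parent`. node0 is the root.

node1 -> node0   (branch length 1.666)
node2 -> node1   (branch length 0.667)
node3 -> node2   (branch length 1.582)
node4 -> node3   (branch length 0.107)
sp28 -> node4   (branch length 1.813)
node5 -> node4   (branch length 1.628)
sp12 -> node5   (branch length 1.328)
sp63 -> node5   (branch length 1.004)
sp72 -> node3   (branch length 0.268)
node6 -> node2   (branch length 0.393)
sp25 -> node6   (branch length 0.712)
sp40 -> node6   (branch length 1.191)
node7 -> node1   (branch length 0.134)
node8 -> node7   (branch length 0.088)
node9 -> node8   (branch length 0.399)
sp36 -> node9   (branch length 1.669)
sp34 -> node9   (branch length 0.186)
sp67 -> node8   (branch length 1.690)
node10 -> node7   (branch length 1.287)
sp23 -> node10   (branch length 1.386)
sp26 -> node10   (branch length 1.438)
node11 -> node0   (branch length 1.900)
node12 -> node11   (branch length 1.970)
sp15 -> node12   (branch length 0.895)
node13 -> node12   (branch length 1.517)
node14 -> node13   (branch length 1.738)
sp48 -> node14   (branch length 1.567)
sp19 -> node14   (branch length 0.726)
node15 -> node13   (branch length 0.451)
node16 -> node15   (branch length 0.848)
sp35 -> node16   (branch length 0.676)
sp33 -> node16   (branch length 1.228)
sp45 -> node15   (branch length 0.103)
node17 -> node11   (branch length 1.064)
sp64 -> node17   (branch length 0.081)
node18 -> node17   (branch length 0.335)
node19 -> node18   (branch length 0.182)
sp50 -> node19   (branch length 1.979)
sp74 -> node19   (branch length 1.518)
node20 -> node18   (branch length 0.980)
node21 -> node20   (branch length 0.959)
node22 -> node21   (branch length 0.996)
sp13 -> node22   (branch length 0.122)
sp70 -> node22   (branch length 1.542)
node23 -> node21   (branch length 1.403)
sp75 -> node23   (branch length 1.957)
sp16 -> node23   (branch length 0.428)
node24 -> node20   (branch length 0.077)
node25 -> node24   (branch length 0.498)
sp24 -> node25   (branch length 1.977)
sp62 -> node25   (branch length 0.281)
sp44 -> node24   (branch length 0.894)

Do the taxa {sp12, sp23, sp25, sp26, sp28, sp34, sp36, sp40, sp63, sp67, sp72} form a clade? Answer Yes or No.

Yes

The most recent common ancestor of these taxa subtends ((((sp28,(sp12,sp63)),sp72),(sp25,sp40)),(((sp36,sp34),sp67),(sp23,sp26))).
That clade has exactly 11 tips — every listed taxon and nothing else — so the group is monophyletic.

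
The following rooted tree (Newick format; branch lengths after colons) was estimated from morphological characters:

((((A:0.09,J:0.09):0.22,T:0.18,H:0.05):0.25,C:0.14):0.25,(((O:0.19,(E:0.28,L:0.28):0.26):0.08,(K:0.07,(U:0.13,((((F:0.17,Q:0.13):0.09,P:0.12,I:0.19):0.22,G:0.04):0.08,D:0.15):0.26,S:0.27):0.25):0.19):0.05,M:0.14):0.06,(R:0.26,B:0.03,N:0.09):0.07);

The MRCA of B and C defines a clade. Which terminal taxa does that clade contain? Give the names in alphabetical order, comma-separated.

A, B, C, D, E, F, G, H, I, J, K, L, M, N, O, P, Q, R, S, T, U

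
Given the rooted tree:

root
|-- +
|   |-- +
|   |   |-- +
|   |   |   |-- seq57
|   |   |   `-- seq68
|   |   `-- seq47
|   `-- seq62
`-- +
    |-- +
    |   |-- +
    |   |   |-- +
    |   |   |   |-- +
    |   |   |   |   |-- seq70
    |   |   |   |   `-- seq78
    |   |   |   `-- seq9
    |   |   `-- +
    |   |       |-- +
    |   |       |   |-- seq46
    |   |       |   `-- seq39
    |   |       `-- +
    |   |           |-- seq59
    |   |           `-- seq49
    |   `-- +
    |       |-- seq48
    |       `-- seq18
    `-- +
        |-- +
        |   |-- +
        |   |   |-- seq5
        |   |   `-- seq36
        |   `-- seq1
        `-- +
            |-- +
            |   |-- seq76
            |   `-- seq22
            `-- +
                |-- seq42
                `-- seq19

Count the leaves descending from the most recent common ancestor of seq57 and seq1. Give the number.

The MRCA of seq57 and seq1 is the root, so the clade is the entire tree.
That clade contains 20 terminal taxa: seq1, seq18, seq19, seq22, seq36, seq39, seq42, seq46, seq47, seq48, seq49, seq5, seq57, seq59, seq62, seq68, seq70, seq76, seq78, seq9.

20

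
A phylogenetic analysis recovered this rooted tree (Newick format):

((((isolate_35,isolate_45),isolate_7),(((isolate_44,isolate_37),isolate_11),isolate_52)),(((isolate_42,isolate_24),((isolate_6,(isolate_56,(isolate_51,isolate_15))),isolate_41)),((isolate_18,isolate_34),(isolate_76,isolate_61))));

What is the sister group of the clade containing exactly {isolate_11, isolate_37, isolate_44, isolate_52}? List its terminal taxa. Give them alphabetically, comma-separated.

isolate_35, isolate_45, isolate_7

The clade containing exactly {isolate_11, isolate_37, isolate_44, isolate_52} attaches to the tree at the node subtending (((isolate_35,isolate_45),isolate_7),(((isolate_44,isolate_37),isolate_11),isolate_52)).
The other lineage descending from that same node — the sister group — is ((isolate_35,isolate_45),isolate_7); its 3 tips in alphabetical order are the answer.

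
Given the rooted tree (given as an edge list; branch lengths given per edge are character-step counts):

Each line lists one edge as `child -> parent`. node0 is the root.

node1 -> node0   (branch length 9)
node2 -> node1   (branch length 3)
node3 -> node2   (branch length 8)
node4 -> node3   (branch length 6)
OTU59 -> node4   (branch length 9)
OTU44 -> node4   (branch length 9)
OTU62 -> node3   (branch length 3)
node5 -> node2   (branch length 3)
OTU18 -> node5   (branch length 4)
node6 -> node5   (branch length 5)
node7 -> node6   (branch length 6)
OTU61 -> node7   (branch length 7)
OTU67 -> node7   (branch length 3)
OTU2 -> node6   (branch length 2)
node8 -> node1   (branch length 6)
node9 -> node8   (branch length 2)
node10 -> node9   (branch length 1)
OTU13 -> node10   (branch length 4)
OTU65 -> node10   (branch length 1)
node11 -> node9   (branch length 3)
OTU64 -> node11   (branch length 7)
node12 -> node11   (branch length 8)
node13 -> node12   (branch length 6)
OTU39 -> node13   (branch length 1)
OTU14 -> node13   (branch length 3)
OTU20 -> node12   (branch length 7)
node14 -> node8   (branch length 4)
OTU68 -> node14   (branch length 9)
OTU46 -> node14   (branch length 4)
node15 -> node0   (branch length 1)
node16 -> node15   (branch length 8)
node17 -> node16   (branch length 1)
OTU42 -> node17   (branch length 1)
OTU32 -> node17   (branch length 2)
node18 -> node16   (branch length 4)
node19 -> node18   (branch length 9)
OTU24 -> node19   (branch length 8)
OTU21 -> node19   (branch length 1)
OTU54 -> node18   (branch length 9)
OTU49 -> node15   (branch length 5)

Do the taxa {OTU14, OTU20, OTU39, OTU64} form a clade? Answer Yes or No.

The most recent common ancestor of these taxa subtends (OTU64,((OTU39,OTU14),OTU20)).
That clade has exactly 4 tips — every listed taxon and nothing else — so the group is monophyletic.

Yes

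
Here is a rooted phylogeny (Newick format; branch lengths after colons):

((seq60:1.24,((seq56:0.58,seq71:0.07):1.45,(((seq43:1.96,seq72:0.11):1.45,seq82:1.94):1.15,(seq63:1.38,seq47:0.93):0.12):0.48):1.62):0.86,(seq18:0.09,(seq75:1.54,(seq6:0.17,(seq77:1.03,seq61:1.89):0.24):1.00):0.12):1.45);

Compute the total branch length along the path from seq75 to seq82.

The path runs seq75 → … → MRCA → … → seq82; the MRCA is the root of the tree.
Branch lengths along that path: 1.54 + 0.12 + 1.45 + 0.86 + 1.62 + 0.48 + 1.15 + 1.94 = 9.16.

9.16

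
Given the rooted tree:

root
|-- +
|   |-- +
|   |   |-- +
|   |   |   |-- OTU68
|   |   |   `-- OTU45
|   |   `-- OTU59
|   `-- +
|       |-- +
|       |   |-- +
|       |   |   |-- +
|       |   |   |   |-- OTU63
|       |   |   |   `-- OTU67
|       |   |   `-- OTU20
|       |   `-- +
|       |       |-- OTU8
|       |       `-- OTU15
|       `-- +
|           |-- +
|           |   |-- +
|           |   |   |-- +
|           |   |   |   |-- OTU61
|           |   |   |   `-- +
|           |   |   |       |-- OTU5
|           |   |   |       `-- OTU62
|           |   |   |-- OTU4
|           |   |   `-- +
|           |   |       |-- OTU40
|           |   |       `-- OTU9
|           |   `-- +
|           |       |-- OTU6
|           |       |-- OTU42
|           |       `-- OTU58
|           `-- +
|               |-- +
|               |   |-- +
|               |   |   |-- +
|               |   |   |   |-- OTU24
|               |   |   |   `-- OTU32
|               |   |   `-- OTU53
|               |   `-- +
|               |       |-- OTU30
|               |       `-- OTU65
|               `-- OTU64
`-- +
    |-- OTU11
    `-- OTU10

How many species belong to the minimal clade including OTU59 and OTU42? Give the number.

23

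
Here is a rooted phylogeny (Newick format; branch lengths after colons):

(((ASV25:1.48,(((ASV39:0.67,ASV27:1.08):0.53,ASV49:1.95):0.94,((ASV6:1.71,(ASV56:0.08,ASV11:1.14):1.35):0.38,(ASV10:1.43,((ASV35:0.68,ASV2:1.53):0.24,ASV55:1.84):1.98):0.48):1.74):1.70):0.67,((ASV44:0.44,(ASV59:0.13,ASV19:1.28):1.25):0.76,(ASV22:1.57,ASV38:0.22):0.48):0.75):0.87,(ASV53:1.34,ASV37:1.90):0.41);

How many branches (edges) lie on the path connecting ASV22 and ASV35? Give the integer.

The MRCA of ASV22 and ASV35 is the node subtending ((ASV25,(((ASV39,ASV27),ASV49),((ASV6,(ASV56,ASV11)),(ASV10,((ASV35,ASV2),ASV55))))),((ASV44,(ASV59,ASV19)),(ASV22,ASV38))).
From ASV22 up to that node: 3 branches. From ASV35 up to the same node: 7 branches. Total: 3 + 7 = 10.

10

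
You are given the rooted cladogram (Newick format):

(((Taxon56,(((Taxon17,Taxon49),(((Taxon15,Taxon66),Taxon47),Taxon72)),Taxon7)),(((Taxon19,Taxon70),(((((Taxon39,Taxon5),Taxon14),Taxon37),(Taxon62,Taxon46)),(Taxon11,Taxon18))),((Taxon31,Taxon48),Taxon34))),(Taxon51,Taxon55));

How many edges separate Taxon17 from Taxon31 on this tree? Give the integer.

9

The MRCA of Taxon17 and Taxon31 is the node subtending ((Taxon56,(((Taxon17,Taxon49),(((Taxon15,Taxon66),Taxon47),Taxon72)),Taxon7)),(((Taxon19,Taxon70),(((((Taxon39,Taxon5),Taxon14),Taxon37),(Taxon62,Taxon46)),(Taxon11,Taxon18))),((Taxon31,Taxon48),Taxon34))).
From Taxon17 up to that node: 5 branches. From Taxon31 up to the same node: 4 branches. Total: 5 + 4 = 9.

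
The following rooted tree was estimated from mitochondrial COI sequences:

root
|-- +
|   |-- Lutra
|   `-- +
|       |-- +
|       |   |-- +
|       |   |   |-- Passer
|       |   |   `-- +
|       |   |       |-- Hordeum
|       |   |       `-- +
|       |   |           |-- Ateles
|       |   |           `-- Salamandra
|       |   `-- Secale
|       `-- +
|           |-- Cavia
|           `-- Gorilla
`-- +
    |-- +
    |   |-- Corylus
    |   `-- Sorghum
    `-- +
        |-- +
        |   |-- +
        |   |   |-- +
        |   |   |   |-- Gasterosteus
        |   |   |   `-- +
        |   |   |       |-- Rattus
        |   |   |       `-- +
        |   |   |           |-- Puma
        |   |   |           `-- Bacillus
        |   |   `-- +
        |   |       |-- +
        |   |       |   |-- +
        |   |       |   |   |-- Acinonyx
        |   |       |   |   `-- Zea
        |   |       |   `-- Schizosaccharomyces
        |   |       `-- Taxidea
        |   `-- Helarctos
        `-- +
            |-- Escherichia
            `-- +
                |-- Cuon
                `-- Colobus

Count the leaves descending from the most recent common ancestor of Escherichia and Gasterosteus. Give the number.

12

The MRCA of Escherichia and Gasterosteus is the node subtending ((((Gasterosteus,(Rattus,(Puma,Bacillus))),(((Acinonyx,Zea),Schizosaccharomyces),Taxidea)),Helarctos),(Escherichia,(Cuon,Colobus))).
That clade contains 12 terminal taxa: Acinonyx, Bacillus, Colobus, Cuon, Escherichia, Gasterosteus, Helarctos, Puma, Rattus, Schizosaccharomyces, Taxidea, Zea.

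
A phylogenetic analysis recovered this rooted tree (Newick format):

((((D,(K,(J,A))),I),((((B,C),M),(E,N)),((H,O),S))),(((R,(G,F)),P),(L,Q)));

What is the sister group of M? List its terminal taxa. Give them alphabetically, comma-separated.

M attaches to the tree at the node subtending ((B,C),M).
The other lineage descending from that same node — the sister group — is (B,C); its 2 tips in alphabetical order are the answer.

B, C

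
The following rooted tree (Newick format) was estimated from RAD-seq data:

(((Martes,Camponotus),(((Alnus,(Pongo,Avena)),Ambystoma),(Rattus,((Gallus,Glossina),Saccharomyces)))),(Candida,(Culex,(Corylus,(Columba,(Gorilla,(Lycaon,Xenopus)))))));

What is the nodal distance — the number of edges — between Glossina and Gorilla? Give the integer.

12

The MRCA of Glossina and Gorilla is the root of the tree.
From Glossina up to that node: 6 branches. From Gorilla up to the same node: 6 branches. Total: 6 + 6 = 12.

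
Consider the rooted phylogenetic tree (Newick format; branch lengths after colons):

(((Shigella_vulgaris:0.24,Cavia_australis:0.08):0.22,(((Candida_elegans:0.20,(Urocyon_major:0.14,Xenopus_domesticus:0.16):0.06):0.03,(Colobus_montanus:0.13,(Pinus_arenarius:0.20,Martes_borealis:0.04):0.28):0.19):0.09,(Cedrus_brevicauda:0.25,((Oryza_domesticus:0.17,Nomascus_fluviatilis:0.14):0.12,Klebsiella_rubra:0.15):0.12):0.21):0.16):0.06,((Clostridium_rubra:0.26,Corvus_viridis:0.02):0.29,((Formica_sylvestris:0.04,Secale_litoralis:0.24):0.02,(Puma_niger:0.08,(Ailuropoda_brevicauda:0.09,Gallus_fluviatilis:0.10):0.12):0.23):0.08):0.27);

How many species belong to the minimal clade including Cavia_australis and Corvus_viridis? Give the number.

19

The MRCA of Cavia_australis and Corvus_viridis is the root, so the clade is the entire tree.
That clade contains 19 terminal taxa: Ailuropoda_brevicauda, Candida_elegans, Cavia_australis, Cedrus_brevicauda, Clostridium_rubra, Colobus_montanus, Corvus_viridis, Formica_sylvestris, Gallus_fluviatilis, Klebsiella_rubra, Martes_borealis, Nomascus_fluviatilis, Oryza_domesticus, Pinus_arenarius, Puma_niger, Secale_litoralis, Shigella_vulgaris, Urocyon_major, Xenopus_domesticus.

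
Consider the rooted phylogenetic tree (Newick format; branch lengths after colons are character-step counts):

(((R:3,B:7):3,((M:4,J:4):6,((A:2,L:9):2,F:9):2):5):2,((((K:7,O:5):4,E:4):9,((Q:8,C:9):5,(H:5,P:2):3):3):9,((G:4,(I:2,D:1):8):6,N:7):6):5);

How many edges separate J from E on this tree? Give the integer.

8

The MRCA of J and E is the root of the tree.
From J up to that node: 4 branches. From E up to the same node: 4 branches. Total: 4 + 4 = 8.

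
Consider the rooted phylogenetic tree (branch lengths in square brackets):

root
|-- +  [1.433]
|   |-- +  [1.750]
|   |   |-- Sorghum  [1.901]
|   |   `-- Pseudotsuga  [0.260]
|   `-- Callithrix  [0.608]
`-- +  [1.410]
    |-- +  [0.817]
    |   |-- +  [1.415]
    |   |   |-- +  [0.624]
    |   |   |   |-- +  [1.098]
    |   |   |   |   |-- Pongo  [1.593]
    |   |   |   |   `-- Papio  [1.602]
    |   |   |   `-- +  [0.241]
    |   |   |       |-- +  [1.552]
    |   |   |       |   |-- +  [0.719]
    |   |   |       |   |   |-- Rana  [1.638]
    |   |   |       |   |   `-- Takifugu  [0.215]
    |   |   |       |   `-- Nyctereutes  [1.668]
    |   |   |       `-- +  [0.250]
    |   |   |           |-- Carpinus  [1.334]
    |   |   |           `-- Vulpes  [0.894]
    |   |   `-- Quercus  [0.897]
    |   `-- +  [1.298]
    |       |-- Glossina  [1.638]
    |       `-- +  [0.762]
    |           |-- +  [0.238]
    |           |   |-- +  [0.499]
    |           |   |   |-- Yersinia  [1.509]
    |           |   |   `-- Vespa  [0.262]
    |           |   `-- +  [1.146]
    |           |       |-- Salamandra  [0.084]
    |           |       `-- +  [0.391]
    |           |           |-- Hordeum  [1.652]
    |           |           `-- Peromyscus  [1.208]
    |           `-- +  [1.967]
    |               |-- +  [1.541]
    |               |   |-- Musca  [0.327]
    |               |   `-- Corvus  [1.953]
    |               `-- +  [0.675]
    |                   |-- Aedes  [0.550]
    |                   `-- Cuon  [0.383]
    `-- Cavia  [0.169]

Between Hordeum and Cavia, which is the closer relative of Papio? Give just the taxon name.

The MRCA of Papio and Hordeum subtends ((((Pongo,Papio),(((Rana,Takifugu),Nyctereutes),(Carpinus,Vulpes))),Quercus),(Glossina,(((Yersinia,Vespa),(Salamandra,(Hordeum,Peromyscus))),((Musca,Corvus),(Aedes,Cuon))))) (18 taxa).
The MRCA of Papio and Cavia subtends (((((Pongo,Papio),(((Rana,Takifugu),Nyctereutes),(Carpinus,Vulpes))),Quercus),(Glossina,(((Yersinia,Vespa),(Salamandra,(Hordeum,Peromyscus))),((Musca,Corvus),(Aedes,Cuon))))),Cavia) (19 taxa).
The first is nested inside the second, so Papio shares a more recent common ancestor with Hordeum.

Hordeum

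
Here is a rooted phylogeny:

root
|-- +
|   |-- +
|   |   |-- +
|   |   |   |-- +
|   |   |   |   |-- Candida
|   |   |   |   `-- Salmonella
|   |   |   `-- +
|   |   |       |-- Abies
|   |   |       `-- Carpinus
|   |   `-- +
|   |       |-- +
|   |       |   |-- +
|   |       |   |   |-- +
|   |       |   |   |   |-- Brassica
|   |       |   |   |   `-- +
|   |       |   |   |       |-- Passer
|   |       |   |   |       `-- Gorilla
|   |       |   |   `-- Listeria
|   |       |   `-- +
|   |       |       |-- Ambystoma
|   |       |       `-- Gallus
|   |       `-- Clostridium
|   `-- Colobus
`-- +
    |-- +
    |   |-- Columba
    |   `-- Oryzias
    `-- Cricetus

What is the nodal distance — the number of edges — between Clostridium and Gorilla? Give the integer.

The MRCA of Clostridium and Gorilla is the node subtending ((((Brassica,(Passer,Gorilla)),Listeria),(Ambystoma,Gallus)),Clostridium).
From Clostridium up to that node: 1 branch. From Gorilla up to the same node: 5 branches. Total: 1 + 5 = 6.

6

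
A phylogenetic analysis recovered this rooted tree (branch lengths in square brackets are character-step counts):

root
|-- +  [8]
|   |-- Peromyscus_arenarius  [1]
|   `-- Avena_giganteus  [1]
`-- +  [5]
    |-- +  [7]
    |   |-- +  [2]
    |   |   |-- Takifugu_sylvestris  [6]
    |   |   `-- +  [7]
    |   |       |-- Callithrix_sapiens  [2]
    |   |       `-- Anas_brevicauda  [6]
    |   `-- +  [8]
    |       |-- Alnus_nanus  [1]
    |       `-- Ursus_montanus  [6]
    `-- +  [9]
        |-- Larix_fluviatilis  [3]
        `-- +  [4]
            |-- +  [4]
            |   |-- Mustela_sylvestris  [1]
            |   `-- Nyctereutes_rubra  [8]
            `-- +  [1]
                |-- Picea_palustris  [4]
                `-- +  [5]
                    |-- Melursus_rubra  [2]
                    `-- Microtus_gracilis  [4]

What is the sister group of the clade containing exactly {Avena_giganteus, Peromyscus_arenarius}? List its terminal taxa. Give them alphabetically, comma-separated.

Alnus_nanus, Anas_brevicauda, Callithrix_sapiens, Larix_fluviatilis, Melursus_rubra, Microtus_gracilis, Mustela_sylvestris, Nyctereutes_rubra, Picea_palustris, Takifugu_sylvestris, Ursus_montanus

The clade containing exactly {Avena_giganteus, Peromyscus_arenarius} attaches directly to the root of the tree.
The other lineage descending from that same node — the sister group — is (((Takifugu_sylvestris,(Callithrix_sapiens,Anas_brevicauda)),(Alnus_nanus,Ursus_montanus)),(Larix_fluviatilis,((Mustela_sylvestris,Nyctereutes_rubra),(Picea_palustris,(Melursus_rubra,Microtus_gracilis))))); its 11 tips in alphabetical order are the answer.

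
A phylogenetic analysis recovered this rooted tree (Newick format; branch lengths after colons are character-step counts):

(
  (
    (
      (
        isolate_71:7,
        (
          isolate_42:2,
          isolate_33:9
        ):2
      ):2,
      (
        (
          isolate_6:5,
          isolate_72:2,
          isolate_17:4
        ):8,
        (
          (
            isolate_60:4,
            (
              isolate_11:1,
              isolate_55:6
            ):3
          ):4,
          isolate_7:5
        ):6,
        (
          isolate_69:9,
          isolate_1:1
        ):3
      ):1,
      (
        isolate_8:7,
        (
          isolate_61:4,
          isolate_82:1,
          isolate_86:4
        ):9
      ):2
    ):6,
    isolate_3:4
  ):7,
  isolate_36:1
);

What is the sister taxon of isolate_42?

isolate_42 attaches to the tree at the node subtending (isolate_42,isolate_33).
The other lineage descending from that same node — the sister group — is the single tip isolate_33.

isolate_33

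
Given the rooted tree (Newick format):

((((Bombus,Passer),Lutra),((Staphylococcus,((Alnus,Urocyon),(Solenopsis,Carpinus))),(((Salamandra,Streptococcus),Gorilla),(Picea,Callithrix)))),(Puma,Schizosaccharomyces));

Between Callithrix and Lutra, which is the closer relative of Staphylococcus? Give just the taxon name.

The MRCA of Staphylococcus and Callithrix subtends ((Staphylococcus,((Alnus,Urocyon),(Solenopsis,Carpinus))),(((Salamandra,Streptococcus),Gorilla),(Picea,Callithrix))) (10 taxa).
The MRCA of Staphylococcus and Lutra subtends (((Bombus,Passer),Lutra),((Staphylococcus,((Alnus,Urocyon),(Solenopsis,Carpinus))),(((Salamandra,Streptococcus),Gorilla),(Picea,Callithrix)))) (13 taxa).
The first is nested inside the second, so Staphylococcus shares a more recent common ancestor with Callithrix.

Callithrix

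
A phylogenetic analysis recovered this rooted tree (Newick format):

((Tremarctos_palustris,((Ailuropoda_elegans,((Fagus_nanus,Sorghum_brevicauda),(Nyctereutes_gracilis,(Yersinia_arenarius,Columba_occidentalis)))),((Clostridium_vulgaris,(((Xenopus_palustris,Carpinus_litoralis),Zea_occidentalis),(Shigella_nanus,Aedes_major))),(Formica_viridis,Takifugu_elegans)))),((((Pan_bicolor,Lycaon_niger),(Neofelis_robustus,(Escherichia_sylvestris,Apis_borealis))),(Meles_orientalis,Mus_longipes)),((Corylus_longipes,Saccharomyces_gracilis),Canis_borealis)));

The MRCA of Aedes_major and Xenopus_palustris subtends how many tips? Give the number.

5

The MRCA of Aedes_major and Xenopus_palustris is the node subtending (((Xenopus_palustris,Carpinus_litoralis),Zea_occidentalis),(Shigella_nanus,Aedes_major)).
That clade contains 5 terminal taxa: Aedes_major, Carpinus_litoralis, Shigella_nanus, Xenopus_palustris, Zea_occidentalis.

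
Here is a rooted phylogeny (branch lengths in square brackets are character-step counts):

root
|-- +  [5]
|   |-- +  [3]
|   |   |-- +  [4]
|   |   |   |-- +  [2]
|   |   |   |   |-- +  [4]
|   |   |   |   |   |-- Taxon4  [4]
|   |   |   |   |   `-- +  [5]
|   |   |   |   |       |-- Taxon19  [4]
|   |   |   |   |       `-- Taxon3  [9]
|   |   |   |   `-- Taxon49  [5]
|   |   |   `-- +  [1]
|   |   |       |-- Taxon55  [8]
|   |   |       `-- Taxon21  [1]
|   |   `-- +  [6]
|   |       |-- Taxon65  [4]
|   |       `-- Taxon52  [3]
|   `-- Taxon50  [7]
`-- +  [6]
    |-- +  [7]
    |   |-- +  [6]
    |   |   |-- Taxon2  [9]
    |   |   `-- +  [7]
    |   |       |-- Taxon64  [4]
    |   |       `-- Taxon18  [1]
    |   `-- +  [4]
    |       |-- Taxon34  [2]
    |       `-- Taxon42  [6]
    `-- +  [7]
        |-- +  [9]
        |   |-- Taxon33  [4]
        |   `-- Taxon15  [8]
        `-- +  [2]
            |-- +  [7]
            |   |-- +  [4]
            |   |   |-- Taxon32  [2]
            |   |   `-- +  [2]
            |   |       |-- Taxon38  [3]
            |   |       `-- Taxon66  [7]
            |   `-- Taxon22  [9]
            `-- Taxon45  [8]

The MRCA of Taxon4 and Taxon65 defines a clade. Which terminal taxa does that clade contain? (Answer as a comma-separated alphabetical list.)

Taxon19, Taxon21, Taxon3, Taxon4, Taxon49, Taxon52, Taxon55, Taxon65

Tracing Taxon4: it sits inside (Taxon4,(Taxon19,Taxon3)).
Tracing Taxon65: it sits inside (Taxon65,Taxon52).
The smallest clade enclosing both is ((((Taxon4,(Taxon19,Taxon3)),Taxon49),(Taxon55,Taxon21)),(Taxon65,Taxon52)); the answer is its 8 terminal taxa in alphabetical order.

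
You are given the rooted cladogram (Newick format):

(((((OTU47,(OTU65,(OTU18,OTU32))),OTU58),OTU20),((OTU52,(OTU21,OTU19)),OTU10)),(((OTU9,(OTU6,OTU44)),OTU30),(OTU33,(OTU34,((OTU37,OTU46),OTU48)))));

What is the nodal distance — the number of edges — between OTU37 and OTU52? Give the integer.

The MRCA of OTU37 and OTU52 is the root of the tree.
From OTU37 up to that node: 6 branches. From OTU52 up to the same node: 4 branches. Total: 6 + 4 = 10.

10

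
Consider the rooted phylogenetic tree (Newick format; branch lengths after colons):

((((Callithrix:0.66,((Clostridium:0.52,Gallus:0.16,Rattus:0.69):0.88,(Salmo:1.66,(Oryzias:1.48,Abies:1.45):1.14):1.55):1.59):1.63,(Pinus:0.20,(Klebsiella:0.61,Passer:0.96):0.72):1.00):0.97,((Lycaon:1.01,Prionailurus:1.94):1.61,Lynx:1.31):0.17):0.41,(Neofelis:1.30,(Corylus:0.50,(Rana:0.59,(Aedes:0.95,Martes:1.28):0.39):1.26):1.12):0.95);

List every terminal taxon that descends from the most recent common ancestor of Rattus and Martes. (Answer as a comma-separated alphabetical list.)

Abies, Aedes, Callithrix, Clostridium, Corylus, Gallus, Klebsiella, Lycaon, Lynx, Martes, Neofelis, Oryzias, Passer, Pinus, Prionailurus, Rana, Rattus, Salmo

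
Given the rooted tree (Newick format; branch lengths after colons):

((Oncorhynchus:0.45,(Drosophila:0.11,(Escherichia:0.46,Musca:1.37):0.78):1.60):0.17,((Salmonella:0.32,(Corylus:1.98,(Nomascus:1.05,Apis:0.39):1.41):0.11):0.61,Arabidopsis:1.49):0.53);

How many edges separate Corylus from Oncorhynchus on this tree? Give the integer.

6

The MRCA of Corylus and Oncorhynchus is the root of the tree.
From Corylus up to that node: 4 branches. From Oncorhynchus up to the same node: 2 branches. Total: 4 + 2 = 6.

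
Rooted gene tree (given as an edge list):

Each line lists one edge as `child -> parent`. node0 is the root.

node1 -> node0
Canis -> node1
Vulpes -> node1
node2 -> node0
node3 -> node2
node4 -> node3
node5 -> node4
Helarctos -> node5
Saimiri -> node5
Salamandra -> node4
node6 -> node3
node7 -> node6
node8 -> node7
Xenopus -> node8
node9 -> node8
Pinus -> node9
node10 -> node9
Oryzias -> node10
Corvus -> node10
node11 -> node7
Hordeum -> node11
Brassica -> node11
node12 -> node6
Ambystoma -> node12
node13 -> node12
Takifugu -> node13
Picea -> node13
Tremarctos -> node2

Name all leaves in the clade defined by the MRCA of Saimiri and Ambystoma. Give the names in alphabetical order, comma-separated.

Ambystoma, Brassica, Corvus, Helarctos, Hordeum, Oryzias, Picea, Pinus, Saimiri, Salamandra, Takifugu, Xenopus

Tracing Saimiri: it sits inside (Helarctos,Saimiri).
Tracing Ambystoma: it sits inside (Ambystoma,(Takifugu,Picea)).
The smallest clade enclosing both is (((Helarctos,Saimiri),Salamandra),(((Xenopus,(Pinus,(Oryzias,Corvus))),(Hordeum,Brassica)),(Ambystoma,(Takifugu,Picea)))); the answer is its 12 terminal taxa in alphabetical order.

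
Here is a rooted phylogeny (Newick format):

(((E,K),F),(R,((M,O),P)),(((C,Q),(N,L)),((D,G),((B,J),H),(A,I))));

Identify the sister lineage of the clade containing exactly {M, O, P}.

R

The clade containing exactly {M, O, P} attaches to the tree at the node subtending (R,((M,O),P)).
The other lineage descending from that same node — the sister group — is the single tip R.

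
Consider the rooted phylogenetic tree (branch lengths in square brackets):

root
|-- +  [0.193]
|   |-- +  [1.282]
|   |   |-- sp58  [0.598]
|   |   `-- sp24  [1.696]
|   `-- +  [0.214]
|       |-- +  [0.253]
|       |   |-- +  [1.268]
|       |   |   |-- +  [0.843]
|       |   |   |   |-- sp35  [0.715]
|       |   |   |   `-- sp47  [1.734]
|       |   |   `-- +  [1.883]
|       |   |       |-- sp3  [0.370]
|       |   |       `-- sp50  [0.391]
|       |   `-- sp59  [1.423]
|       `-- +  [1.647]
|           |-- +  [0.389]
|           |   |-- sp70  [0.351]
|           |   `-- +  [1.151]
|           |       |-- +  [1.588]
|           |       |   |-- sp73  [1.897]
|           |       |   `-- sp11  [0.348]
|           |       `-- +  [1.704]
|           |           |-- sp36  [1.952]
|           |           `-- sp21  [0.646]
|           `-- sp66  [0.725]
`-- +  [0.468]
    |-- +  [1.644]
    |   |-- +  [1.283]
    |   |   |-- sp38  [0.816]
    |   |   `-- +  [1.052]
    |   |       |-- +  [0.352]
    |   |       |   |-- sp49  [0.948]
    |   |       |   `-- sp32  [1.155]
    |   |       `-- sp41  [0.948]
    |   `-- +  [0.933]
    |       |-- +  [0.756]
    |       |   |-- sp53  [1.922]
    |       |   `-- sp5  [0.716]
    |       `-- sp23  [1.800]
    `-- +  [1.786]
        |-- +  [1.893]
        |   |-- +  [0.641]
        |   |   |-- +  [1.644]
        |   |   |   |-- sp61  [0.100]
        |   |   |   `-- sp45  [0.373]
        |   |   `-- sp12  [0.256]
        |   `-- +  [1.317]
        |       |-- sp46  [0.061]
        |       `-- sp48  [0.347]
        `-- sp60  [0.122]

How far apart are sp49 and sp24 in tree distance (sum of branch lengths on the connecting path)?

8.918

The path runs sp49 → … → MRCA → … → sp24; the MRCA is the root of the tree.
Branch lengths along that path: 0.948 + 0.352 + 1.052 + 1.283 + 1.644 + 0.468 + 0.193 + 1.282 + 1.696 = 8.918.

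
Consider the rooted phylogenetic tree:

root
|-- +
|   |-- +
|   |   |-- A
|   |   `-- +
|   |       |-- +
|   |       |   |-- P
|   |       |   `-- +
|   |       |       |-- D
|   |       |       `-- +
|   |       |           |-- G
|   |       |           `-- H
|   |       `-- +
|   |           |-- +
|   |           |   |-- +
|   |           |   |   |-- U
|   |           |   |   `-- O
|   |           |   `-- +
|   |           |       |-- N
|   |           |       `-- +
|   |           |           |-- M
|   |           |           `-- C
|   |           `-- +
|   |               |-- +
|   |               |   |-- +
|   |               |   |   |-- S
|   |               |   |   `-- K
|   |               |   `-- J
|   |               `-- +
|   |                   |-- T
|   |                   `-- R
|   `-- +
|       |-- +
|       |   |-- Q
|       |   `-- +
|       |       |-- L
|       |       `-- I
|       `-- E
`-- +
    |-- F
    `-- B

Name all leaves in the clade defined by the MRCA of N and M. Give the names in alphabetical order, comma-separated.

Tracing N: it sits inside (N,(M,C)).
Tracing M: it sits inside (M,C).
The smallest clade enclosing both is (N,(M,C)); the answer is its 3 terminal taxa in alphabetical order.

C, M, N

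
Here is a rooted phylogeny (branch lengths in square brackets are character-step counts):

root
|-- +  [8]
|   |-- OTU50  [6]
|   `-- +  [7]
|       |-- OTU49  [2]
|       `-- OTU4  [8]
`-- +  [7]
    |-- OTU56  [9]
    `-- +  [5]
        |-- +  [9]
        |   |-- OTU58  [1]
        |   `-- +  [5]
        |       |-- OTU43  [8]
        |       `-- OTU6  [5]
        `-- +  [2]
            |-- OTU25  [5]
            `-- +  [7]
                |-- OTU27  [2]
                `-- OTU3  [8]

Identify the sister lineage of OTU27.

OTU3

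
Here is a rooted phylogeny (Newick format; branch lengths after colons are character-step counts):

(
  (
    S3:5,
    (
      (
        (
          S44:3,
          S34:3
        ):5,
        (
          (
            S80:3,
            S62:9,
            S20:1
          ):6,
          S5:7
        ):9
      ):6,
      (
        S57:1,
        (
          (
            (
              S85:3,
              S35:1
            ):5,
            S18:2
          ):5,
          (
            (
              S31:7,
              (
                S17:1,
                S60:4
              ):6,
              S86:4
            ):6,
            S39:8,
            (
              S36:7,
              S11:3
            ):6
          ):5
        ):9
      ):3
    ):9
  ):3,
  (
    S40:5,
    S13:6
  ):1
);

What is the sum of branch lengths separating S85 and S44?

39

The path runs S85 → … → MRCA → … → S44; the MRCA is the node subtending (((S44,S34),((S80,S62,S20),S5)),(S57,(((S85,S35),S18),((S31,(S17,S60),S86),S39,(S36,S11))))).
Branch lengths along that path: 3 + 5 + 5 + 9 + 3 + 6 + 5 + 3 = 39.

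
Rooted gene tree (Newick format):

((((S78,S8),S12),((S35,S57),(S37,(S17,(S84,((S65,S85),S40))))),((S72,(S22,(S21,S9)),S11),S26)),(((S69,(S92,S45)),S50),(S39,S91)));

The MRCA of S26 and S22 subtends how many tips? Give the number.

The MRCA of S26 and S22 is the node subtending ((S72,(S22,(S21,S9)),S11),S26).
That clade contains 6 terminal taxa: S11, S21, S22, S26, S72, S9.

6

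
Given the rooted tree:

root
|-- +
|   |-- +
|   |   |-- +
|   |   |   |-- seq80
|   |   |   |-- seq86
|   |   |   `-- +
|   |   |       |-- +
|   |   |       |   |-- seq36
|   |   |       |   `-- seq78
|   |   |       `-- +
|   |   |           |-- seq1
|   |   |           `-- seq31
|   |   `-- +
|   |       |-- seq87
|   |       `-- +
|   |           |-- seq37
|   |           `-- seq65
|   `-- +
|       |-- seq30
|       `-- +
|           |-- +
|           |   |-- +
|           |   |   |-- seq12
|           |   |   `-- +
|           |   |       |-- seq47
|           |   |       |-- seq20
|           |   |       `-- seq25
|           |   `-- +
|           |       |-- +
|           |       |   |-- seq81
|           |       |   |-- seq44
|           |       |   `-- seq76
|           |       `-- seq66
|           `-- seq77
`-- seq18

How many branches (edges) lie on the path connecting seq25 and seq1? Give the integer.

11

The MRCA of seq25 and seq1 is the node subtending (((seq80,seq86,((seq36,seq78),(seq1,seq31))),(seq87,(seq37,seq65))),(seq30,(((seq12,(seq47,seq20,seq25)),((seq81,seq44,seq76),seq66)),seq77))).
From seq25 up to that node: 6 branches. From seq1 up to the same node: 5 branches. Total: 6 + 5 = 11.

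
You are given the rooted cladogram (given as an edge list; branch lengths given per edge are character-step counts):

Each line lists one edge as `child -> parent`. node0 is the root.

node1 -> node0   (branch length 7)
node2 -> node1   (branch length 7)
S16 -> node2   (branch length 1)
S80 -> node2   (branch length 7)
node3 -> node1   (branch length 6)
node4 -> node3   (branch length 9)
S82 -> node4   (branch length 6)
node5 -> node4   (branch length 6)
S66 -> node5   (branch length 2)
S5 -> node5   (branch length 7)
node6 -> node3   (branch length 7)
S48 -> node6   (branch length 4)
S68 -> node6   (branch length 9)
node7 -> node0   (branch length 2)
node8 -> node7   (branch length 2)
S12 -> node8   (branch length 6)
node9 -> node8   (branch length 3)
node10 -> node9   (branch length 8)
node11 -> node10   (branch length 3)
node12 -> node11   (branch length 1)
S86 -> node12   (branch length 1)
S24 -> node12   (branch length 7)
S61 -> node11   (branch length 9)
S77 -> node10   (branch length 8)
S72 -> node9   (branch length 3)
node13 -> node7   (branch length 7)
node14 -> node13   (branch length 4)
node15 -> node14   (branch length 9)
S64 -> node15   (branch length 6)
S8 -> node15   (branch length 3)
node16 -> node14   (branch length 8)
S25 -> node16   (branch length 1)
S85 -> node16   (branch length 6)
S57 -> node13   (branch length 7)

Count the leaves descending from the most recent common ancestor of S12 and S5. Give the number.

18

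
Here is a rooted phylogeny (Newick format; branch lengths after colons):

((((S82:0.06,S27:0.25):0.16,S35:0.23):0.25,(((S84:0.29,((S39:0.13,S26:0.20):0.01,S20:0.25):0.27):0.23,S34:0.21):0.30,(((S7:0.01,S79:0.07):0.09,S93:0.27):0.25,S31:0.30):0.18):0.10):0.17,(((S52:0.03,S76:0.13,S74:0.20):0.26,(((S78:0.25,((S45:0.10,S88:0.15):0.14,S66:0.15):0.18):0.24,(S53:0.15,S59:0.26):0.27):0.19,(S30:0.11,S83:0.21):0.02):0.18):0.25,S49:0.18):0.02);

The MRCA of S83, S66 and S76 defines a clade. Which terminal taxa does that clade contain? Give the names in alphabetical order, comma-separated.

S30, S45, S52, S53, S59, S66, S74, S76, S78, S83, S88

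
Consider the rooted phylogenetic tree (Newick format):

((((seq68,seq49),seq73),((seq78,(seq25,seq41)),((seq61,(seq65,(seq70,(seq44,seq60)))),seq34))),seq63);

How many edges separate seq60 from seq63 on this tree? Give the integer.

The MRCA of seq60 and seq63 is the root of the tree.
From seq60 up to that node: 8 branches. From seq63 up to the same node: 1 branch. Total: 8 + 1 = 9.

9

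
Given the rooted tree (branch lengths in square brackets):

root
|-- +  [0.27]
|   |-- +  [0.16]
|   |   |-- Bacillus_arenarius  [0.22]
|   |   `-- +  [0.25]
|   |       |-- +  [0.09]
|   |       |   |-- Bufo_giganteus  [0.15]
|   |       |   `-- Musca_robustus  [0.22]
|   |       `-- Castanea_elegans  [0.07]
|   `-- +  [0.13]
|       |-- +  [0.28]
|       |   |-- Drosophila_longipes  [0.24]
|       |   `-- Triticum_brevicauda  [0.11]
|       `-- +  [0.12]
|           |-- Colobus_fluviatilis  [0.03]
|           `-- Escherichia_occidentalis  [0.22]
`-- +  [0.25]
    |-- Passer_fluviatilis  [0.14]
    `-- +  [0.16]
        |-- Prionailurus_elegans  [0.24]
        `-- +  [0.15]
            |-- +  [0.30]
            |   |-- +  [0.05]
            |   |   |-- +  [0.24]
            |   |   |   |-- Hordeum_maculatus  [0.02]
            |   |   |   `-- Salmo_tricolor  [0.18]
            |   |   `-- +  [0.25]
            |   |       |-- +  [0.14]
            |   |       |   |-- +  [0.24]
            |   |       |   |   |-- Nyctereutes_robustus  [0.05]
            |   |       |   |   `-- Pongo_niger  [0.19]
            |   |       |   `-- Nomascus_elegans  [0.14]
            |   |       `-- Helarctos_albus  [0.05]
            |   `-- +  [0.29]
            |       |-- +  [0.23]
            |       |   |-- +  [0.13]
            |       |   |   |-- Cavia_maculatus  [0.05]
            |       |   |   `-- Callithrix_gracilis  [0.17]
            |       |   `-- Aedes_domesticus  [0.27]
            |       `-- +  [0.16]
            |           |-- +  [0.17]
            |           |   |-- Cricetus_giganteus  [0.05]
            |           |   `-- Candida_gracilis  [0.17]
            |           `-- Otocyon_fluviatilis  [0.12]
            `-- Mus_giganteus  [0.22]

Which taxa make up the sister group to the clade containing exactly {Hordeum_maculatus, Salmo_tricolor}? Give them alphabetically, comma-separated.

The clade containing exactly {Hordeum_maculatus, Salmo_tricolor} attaches to the tree at the node subtending ((Hordeum_maculatus,Salmo_tricolor),(((Nyctereutes_robustus,Pongo_niger),Nomascus_elegans),Helarctos_albus)).
The other lineage descending from that same node — the sister group — is (((Nyctereutes_robustus,Pongo_niger),Nomascus_elegans),Helarctos_albus); its 4 tips in alphabetical order are the answer.

Helarctos_albus, Nomascus_elegans, Nyctereutes_robustus, Pongo_niger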